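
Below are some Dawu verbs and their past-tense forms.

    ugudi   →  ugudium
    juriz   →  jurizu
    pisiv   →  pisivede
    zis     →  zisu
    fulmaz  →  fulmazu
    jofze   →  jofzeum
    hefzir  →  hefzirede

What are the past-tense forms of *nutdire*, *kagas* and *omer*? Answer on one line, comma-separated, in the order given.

The suffix is conditioned by the final sound: -u when the stem ends in a sibilant (*juriz*, *zis*, *fulmaz*); -ede when the stem ends in a non-sibilant consonant (*pisiv*, *hefzir*); -um when the stem ends in a vowel (*ugudi*, *jofze*).
The final sound of *nutdire* is /e/, which is a vowel, so the suffix is -um, giving *nutdireum*.
Since the final sound of *kagas* is /s/ (a sibilant), it takes -u, giving *kagasu*.
Since the final sound of *omer* is /r/ (a non-sibilant consonant), it takes -ede, giving *omerede*.

nutdireum, kagasu, omerede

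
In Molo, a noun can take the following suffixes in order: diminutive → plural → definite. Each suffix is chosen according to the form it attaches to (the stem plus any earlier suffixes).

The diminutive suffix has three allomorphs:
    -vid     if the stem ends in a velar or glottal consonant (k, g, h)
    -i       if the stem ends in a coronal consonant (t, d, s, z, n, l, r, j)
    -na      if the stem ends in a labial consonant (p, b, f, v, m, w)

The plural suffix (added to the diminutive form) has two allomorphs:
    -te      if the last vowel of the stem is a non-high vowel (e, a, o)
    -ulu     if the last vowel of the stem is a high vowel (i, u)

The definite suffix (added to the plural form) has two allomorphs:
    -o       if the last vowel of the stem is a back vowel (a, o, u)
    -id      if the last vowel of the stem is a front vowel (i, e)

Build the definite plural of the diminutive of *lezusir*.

*lezusir* — final consonant /r/ (coronal) → -i → *lezusiri*.
The diminutive form *lezusiri* — last vowel /i/ (a high vowel) → -ulu → *lezusiriulu*.
The last vowel of the plural form *lezusiriulu* is /u/, which is a back vowel, so the definite suffix is -o, giving *lezusiriuluo*.

lezusiriuluo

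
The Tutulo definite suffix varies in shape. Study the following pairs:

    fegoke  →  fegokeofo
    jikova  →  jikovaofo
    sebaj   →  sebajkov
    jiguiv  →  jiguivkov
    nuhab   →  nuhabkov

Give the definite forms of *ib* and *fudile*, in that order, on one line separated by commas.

ibkov, fudileofo

The alternation tracks the final sound of the stem — -kov when the stem ends in a consonant (*sebaj*, *jiguiv*, *nuhab*); -ofo when the stem ends in a vowel (*fegoke*, *jikova*).
*ib* — final sound /b/ (a consonant) → -kov → *ibkov*.
*fudile* — final sound /e/ (a vowel) → -ofo → *fudileofo*.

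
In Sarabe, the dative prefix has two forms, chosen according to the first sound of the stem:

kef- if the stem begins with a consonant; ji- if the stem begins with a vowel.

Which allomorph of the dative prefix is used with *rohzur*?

*rohzur*: first sound = /r/, a consonant → kef-.

kef-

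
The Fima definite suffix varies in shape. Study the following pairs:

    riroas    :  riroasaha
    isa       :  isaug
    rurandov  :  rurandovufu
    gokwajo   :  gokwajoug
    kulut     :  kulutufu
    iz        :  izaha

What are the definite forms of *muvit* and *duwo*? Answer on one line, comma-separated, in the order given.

The suffix is conditioned by the final sound: -aha when the stem ends in a sibilant (*riroas*, *iz*); -ufu when the stem ends in a non-sibilant consonant (*rurandov*, *kulut*); -ug when the stem ends in a vowel (*isa*, *gokwajo*).
*muvit* — final sound /t/ (a non-sibilant consonant) → -ufu → *muvitufu*.
*duwo*: final sound = /o/, a vowel → -ug → *duwoug*.

muvitufu, duwoug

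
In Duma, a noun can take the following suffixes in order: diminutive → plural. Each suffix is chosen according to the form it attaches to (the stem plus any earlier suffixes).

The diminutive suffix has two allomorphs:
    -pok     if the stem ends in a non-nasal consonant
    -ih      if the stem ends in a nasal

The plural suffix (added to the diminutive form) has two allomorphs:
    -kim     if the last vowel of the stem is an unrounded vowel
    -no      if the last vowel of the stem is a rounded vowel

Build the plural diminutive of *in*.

inihkim

*in*: final consonant = /n/, a nasal → -ih → *inih*.
The diminutive form *inih*: last vowel = /i/, an unrounded vowel → -kim → *inihkim*.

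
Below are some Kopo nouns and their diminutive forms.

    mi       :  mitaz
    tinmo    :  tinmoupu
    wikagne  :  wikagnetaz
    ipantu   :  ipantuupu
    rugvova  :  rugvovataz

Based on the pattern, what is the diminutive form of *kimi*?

The pattern is rounding harmony: -upu when the last vowel of the stem is a rounded vowel (*tinmo*, *ipantu*); -taz when the last vowel of the stem is an unrounded vowel (*mi*, *wikagne*, *rugvova*).
*kimi* — last vowel /i/ (an unrounded vowel) → -taz → *kimitaz*.

kimitaz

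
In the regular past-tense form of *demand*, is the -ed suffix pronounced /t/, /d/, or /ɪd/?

/ɪd/

The stem *demand* ends in /t/ or /d/.
The -ed suffix is realized as /ɪd/ after /t, d/; as /t/ after other voiceless consonants; and as /d/ after other voiced sounds.
So -ed on *demand* is pronounced /ɪd/.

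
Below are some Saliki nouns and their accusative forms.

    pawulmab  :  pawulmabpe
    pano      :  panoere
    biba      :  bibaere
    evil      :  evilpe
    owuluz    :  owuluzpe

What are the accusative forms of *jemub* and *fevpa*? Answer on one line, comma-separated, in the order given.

jemubpe, fevpaere

The suffix is conditioned by the final sound: -pe when the stem ends in a consonant (*pawulmab*, *evil*, *owuluz*); -ere when the stem ends in a vowel (*pano*, *biba*).
Since the final sound of *jemub* is /b/ (a consonant), it takes -pe, giving *jemubpe*.
*fevpa* — final sound /a/ (a vowel) → -ere → *fevpaere*.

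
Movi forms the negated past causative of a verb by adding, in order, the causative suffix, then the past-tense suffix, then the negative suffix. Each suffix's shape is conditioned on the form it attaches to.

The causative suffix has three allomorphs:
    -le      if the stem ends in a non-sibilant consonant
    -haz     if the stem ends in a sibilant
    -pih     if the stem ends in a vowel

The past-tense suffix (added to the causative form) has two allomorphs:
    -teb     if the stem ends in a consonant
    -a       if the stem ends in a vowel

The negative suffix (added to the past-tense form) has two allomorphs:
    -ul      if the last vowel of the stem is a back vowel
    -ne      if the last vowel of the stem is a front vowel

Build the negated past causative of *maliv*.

The final sound of *maliv* is /v/, which is a non-sibilant consonant, so the causative suffix is -le, giving *malivle*.
The causative form *malivle*: final sound = /e/, a vowel → -a → *malivlea*.
The last vowel of the past-tense form *malivlea* is /a/, which is a back vowel, so the negative suffix is -ul, giving *malivleaul*.

malivleaul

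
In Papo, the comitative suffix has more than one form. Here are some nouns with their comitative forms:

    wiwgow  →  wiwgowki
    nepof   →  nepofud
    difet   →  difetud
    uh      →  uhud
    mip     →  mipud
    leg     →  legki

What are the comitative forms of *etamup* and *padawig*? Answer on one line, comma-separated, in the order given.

Looking at the final consonant of each stem: -ud when the stem ends in a voiceless consonant (*nepof*, *difet*, *uh*, *mip*); -ki when the stem ends in a voiced consonant (*wiwgow*, *leg*).
Since the final consonant of *etamup* is /p/ (voiceless), it takes -ud, giving *etamupud*.
Since the final consonant of *padawig* is /g/ (voiced), it takes -ki, giving *padawigki*.

etamupud, padawigki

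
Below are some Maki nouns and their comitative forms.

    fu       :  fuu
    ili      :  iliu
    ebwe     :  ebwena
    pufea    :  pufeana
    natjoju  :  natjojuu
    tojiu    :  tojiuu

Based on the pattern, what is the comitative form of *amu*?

amuu

The alternation tracks the last vowel of the stem — -u when the last vowel of the stem is a high vowel (*fu*, *ili*, *natjoju*, *tojiu*); -na when the last vowel of the stem is a non-high vowel (*ebwe*, *pufea*).
The last vowel of *amu* is /u/, which is a high vowel, so the suffix is -u, giving *amuu*.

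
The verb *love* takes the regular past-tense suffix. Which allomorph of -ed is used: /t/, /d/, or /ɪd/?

The stem *love* ends in a voiced sound other than /d/.
The -ed suffix is realized as /ɪd/ after /t, d/; as /t/ after other voiceless consonants; and as /d/ after other voiced sounds.
So -ed on *love* is pronounced /d/.

/d/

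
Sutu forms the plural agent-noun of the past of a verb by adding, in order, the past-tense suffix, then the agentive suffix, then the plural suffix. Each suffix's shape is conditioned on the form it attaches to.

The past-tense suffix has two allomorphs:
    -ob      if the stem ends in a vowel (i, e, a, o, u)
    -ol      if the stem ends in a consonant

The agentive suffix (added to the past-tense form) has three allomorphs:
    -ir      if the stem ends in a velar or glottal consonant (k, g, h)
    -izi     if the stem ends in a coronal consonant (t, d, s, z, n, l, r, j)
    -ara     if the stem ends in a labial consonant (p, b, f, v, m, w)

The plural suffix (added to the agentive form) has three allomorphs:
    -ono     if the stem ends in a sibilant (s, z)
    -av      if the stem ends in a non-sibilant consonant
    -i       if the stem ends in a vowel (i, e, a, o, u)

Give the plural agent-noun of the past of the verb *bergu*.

berguobarai

*bergu* — final sound /u/ (a vowel) → -ob → *berguob*.
The past-tense form *berguob*: final consonant = /b/, labial → -ara → *berguobara*.
The agentive form *berguobara*: final sound = /a/, a vowel → -i → *berguobarai*.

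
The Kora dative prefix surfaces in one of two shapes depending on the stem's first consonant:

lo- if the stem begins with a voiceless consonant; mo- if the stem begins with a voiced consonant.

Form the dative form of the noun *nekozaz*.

monekozaz

Since the first consonant of *nekozaz* is /n/ (voiced), it takes mo-, giving *monekozaz*.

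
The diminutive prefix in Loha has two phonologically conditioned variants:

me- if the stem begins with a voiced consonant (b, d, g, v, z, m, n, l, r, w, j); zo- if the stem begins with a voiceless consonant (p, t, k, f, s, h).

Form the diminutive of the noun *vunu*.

*vunu* — first consonant /v/ (voiced) → me- → *mevunu*.

mevunu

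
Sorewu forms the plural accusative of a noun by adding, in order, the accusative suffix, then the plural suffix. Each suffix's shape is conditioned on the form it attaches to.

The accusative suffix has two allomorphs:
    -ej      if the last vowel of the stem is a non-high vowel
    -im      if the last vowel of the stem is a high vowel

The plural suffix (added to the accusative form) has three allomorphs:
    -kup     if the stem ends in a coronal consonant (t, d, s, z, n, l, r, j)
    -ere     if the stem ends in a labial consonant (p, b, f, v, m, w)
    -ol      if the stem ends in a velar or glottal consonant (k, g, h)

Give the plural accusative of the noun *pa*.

*pa*: last vowel = /a/, a non-high vowel → -ej → *paej*.
The final consonant of the accusative form *paej* is /j/, which is coronal, so the plural suffix is -kup, giving *paejkup*.

paejkup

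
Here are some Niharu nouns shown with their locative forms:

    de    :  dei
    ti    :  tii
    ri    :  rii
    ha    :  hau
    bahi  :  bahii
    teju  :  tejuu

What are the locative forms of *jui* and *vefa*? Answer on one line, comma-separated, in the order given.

juii, vefau

The alternation tracks the last vowel of the stem — -i when the last vowel of the stem is a front vowel (*de*, *ti*, *ri*, *bahi*); -u when the last vowel of the stem is a back vowel (*ha*, *teju*).
*jui* — last vowel /i/ (a front vowel) → -i → *juii*.
Since the last vowel of *vefa* is /a/ (a back vowel), it takes -u, giving *vefau*.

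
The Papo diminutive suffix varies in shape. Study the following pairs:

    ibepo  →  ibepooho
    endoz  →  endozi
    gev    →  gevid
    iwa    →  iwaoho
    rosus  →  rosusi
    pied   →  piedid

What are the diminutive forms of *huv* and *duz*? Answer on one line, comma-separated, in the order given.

huvid, duzi

The alternation tracks the final sound of the stem — -i when the stem ends in a sibilant (*endoz*, *rosus*); -id when the stem ends in a non-sibilant consonant (*gev*, *pied*); -oho when the stem ends in a vowel (*ibepo*, *iwa*).
*huv* — final sound /v/ (a non-sibilant consonant) → -id → *huvid*.
The final sound of *duz* is /z/, which is a sibilant, so the suffix is -i, giving *duzi*.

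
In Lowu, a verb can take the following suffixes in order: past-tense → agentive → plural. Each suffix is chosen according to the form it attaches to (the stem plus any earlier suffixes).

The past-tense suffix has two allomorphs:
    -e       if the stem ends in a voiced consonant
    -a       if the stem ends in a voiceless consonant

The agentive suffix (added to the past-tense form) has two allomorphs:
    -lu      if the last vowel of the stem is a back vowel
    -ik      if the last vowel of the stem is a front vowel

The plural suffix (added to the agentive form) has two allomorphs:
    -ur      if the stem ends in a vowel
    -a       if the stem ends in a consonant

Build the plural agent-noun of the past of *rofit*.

rofitaluur

Since the final consonant of *rofit* is /t/ (voiceless), it takes -a, giving *rofita*.
The past-tense form *rofita* — last vowel /a/ (a back vowel) → -lu → *rofitalu*.
The final sound of the agentive form *rofitalu* is /u/, which is a vowel, so the plural suffix is -ur, giving *rofitaluur*.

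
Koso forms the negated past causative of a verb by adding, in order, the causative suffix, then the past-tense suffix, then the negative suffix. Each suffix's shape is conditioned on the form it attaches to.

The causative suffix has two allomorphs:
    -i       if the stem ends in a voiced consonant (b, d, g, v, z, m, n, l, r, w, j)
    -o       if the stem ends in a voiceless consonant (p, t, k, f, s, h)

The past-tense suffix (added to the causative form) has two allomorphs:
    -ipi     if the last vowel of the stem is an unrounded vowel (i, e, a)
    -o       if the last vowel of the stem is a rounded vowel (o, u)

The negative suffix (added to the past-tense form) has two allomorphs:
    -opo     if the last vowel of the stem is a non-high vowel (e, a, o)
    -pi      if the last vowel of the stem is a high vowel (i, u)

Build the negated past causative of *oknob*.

oknobiipipi

*oknob* — final consonant /b/ (voiced) → -i → *oknobi*.
Since the last vowel of the causative form *oknobi* is /i/ (an unrounded vowel), it takes -ipi, giving *oknobiipi*.
The last vowel of the past-tense form *oknobiipi* is /i/, which is a high vowel, so the negative suffix is -pi, giving *oknobiipipi*.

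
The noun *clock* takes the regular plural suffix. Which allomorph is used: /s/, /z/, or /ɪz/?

The stem *clock* ends in a voiceless non-sibilant consonant.
The plural suffix surfaces as /ɪz/ after sibilants, /s/ after other voiceless consonants, and /z/ after other voiced sounds.
So the plural -s on *clock* is pronounced /s/.

/s/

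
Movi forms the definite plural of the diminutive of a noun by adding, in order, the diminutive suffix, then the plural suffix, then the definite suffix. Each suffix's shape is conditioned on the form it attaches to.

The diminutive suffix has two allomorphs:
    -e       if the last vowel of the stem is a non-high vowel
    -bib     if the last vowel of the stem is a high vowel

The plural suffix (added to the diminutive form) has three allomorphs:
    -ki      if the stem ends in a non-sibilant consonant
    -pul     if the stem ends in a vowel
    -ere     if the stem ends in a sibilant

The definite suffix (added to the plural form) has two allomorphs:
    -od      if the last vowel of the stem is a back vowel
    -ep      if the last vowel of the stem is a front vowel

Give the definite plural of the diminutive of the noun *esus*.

esusbibkiep

*esus*: last vowel = /u/, a high vowel → -bib → *esusbib*.
Since the final sound of the diminutive form *esusbib* is /b/ (a non-sibilant consonant), it takes -ki, giving *esusbibki*.
The plural form *esusbibki*: last vowel = /i/, a front vowel → -ep → *esusbibkiep*.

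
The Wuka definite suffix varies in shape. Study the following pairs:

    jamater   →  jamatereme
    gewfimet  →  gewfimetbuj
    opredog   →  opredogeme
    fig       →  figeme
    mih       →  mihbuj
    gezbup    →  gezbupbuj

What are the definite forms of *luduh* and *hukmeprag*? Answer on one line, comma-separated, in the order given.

Looking at the final consonant of each stem: -buj when the stem ends in a voiceless consonant (*gewfimet*, *mih*, *gezbup*); -eme when the stem ends in a voiced consonant (*jamater*, *opredog*, *fig*).
*luduh* — final consonant /h/ (voiceless) → -buj → *luduhbuj*.
Since the final consonant of *hukmeprag* is /g/ (voiced), it takes -eme, giving *hukmeprageme*.

luduhbuj, hukmeprageme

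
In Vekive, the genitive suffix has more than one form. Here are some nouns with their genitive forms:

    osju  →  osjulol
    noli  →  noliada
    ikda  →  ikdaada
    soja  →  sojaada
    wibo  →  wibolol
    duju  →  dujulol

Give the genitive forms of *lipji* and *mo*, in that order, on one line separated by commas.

Looking at the last vowel of each stem: -lol when the last vowel of the stem is a rounded vowel (*osju*, *wibo*, *duju*); -ada when the last vowel of the stem is an unrounded vowel (*noli*, *ikda*, *soja*).
*lipji* — last vowel /i/ (an unrounded vowel) → -ada → *lipjiada*.
The last vowel of *mo* is /o/, which is a rounded vowel, so the suffix is -lol, giving *molol*.

lipjiada, molol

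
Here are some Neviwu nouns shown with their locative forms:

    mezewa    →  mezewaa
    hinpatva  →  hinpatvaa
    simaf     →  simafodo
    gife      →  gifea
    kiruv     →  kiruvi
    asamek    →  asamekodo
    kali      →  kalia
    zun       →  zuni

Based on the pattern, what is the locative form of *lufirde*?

The pattern is voicing of the final sound: -odo when the stem ends in a voiceless consonant (*simaf*, *asamek*); -i when the stem ends in a voiced consonant (*kiruv*, *zun*); -a when the stem ends in a vowel (*mezewa*, *hinpatva*, *gife*, *kali*).
The final sound of *lufirde* is /e/, which is a vowel, so the suffix is -a, giving *lufirdea*.

lufirdea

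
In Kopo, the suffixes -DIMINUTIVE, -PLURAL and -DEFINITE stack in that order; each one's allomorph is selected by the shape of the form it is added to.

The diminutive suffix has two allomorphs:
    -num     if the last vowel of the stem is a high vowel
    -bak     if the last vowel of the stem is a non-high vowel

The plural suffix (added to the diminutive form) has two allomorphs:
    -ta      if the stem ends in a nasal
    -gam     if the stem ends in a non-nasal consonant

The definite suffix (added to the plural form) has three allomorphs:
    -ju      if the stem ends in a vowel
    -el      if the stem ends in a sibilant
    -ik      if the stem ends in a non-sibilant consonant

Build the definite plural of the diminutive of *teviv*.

tevivnumtaju

*teviv*: last vowel = /i/, a high vowel → -num → *tevivnum*.
The diminutive form *tevivnum*: final consonant = /m/, a nasal → -ta → *tevivnumta*.
Since the final sound of the plural form *tevivnumta* is /a/ (a vowel), it takes -ju, giving *tevivnumtaju*.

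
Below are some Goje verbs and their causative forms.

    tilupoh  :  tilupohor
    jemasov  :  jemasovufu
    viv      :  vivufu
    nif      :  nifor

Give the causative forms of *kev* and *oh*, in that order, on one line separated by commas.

Looking at the final consonant of each stem: -or when the stem ends in a voiceless consonant (*tilupoh*, *nif*); -ufu when the stem ends in a voiced consonant (*jemasov*, *viv*).
Since the final consonant of *kev* is /v/ (voiced), it takes -ufu, giving *kevufu*.
*oh* — final consonant /h/ (voiceless) → -or → *ohor*.

kevufu, ohor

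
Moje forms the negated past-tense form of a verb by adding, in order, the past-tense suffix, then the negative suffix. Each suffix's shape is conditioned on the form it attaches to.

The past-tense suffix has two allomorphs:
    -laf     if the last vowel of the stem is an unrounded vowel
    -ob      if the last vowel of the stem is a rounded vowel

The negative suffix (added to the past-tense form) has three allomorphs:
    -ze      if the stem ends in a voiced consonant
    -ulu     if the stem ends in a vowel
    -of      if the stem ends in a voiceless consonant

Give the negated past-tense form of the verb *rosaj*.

*rosaj* — last vowel /a/ (an unrounded vowel) → -laf → *rosajlaf*.
The past-tense form *rosajlaf* — final sound /f/ (a voiceless consonant) → -of → *rosajlafof*.

rosajlafof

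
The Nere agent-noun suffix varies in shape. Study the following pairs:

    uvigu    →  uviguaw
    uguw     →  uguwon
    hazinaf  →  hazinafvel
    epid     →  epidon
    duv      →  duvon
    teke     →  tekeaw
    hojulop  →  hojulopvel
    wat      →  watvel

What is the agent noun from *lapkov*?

lapkovon

Looking at the final sound of each stem: -vel when the stem ends in a voiceless consonant (*hazinaf*, *hojulop*, *wat*); -on when the stem ends in a voiced consonant (*uguw*, *epid*, *duv*); -aw when the stem ends in a vowel (*uvigu*, *teke*).
The final sound of *lapkov* is /v/, which is a voiced consonant, so the suffix is -on, giving *lapkovon*.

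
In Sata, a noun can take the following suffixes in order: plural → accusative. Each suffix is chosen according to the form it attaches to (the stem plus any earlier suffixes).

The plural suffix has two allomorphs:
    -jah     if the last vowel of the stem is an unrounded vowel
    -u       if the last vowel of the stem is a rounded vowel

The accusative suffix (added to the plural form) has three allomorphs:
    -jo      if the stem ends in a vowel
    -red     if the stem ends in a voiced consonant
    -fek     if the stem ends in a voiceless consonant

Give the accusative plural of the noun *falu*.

faluujo

The last vowel of *falu* is /u/, which is a rounded vowel, so the plural suffix is -u, giving *faluu*.
The final sound of the plural form *faluu* is /u/, which is a vowel, so the accusative suffix is -jo, giving *faluujo*.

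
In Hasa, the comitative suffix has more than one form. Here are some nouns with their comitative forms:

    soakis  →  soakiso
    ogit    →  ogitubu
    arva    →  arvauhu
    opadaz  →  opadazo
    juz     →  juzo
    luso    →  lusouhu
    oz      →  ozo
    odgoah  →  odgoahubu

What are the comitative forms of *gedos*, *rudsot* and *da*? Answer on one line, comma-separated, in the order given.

gedoso, rudsotubu, dauhu

The alternation tracks the final sound of the stem — -o when the stem ends in a sibilant (*soakis*, *opadaz*, *juz*, *oz*); -ubu when the stem ends in a non-sibilant consonant (*ogit*, *odgoah*); -uhu when the stem ends in a vowel (*arva*, *luso*).
*gedos*: final sound = /s/, a sibilant → -o → *gedoso*.
The final sound of *rudsot* is /t/, which is a non-sibilant consonant, so the suffix is -ubu, giving *rudsotubu*.
*da*: final sound = /a/, a vowel → -uhu → *dauhu*.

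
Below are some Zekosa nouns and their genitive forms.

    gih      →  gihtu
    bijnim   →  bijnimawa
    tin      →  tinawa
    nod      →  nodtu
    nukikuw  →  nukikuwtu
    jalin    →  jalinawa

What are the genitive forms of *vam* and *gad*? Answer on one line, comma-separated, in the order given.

vamawa, gadtu

The pattern is nasality of the final consonant: -awa when the stem ends in a nasal (*bijnim*, *tin*, *jalin*); -tu when the stem ends in a non-nasal consonant (*gih*, *nod*, *nukikuw*).
The final consonant of *vam* is /m/, which is a nasal, so the suffix is -awa, giving *vamawa*.
*gad*: final consonant = /d/, non-nasal → -tu → *gadtu*.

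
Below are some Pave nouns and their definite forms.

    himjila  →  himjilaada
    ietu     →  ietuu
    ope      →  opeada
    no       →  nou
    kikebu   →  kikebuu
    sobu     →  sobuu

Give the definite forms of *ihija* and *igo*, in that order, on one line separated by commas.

The pattern is rounding harmony: -u when the last vowel of the stem is a rounded vowel (*ietu*, *no*, *kikebu*, *sobu*); -ada when the last vowel of the stem is an unrounded vowel (*himjila*, *ope*).
*ihija*: last vowel = /a/, an unrounded vowel → -ada → *ihijaada*.
Since the last vowel of *igo* is /o/ (a rounded vowel), it takes -u, giving *igou*.

ihijaada, igou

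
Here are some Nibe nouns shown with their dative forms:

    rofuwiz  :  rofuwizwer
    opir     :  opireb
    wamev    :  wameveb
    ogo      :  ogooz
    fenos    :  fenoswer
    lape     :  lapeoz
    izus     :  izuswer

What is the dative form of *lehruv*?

lehruveb

The alternation tracks the final sound of the stem — -wer when the stem ends in a sibilant (*rofuwiz*, *fenos*, *izus*); -eb when the stem ends in a non-sibilant consonant (*opir*, *wamev*); -oz when the stem ends in a vowel (*ogo*, *lape*).
*lehruv* — final sound /v/ (a non-sibilant consonant) → -eb → *lehruveb*.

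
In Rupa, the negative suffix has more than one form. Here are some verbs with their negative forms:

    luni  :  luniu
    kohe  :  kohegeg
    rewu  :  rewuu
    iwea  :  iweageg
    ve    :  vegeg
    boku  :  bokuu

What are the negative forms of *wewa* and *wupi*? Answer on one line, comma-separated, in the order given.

wewageg, wupiu

The alternation tracks the last vowel of the stem — -u when the last vowel of the stem is a high vowel (*luni*, *rewu*, *boku*); -geg when the last vowel of the stem is a non-high vowel (*kohe*, *iwea*, *ve*).
The last vowel of *wewa* is /a/, which is a non-high vowel, so the suffix is -geg, giving *wewageg*.
*wupi* — last vowel /i/ (a high vowel) → -u → *wupiu*.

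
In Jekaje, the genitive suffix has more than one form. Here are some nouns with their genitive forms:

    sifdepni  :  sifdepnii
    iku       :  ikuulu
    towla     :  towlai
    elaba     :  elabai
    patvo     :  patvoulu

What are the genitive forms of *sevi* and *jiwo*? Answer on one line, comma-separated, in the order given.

sevii, jiwoulu

The alternation tracks the last vowel of the stem — -ulu when the last vowel of the stem is a rounded vowel (*iku*, *patvo*); -i when the last vowel of the stem is an unrounded vowel (*sifdepni*, *towla*, *elaba*).
*sevi*: last vowel = /i/, an unrounded vowel → -i → *sevii*.
The last vowel of *jiwo* is /o/, which is a rounded vowel, so the suffix is -ulu, giving *jiwoulu*.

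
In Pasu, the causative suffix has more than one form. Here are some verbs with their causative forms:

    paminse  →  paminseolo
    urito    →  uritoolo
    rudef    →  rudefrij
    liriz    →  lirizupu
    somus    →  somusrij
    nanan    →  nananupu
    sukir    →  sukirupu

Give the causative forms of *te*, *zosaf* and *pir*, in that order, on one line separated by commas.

teolo, zosafrij, pirupu

The suffix is conditioned by the final sound: -rij when the stem ends in a voiceless consonant (*rudef*, *somus*); -upu when the stem ends in a voiced consonant (*liriz*, *nanan*, *sukir*); -olo when the stem ends in a vowel (*paminse*, *urito*).
Since the final sound of *te* is /e/ (a vowel), it takes -olo, giving *teolo*.
The final sound of *zosaf* is /f/, which is a voiceless consonant, so the suffix is -rij, giving *zosafrij*.
*pir*: final sound = /r/, a voiced consonant → -upu → *pirupu*.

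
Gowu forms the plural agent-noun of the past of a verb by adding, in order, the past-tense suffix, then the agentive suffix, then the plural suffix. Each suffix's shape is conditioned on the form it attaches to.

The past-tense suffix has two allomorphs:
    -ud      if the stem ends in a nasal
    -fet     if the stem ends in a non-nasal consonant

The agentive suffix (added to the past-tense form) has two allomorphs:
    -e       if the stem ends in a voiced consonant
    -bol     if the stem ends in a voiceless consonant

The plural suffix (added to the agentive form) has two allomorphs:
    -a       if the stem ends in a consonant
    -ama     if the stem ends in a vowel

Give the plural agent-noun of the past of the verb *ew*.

Since the final consonant of *ew* is /w/ (non-nasal), it takes -fet, giving *ewfet*.
Since the final consonant of the past-tense form *ewfet* is /t/ (voiceless), it takes -bol, giving *ewfetbol*.
The final sound of the agentive form *ewfetbol* is /l/, which is a consonant, so the plural suffix is -a, giving *ewfetbola*.

ewfetbola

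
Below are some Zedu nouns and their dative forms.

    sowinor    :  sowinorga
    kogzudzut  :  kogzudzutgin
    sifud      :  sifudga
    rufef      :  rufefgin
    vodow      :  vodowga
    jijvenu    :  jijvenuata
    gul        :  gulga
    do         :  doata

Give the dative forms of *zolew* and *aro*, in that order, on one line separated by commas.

Looking at the final sound of each stem: -gin when the stem ends in a voiceless consonant (*kogzudzut*, *rufef*); -ga when the stem ends in a voiced consonant (*sowinor*, *sifud*, *vodow*, *gul*); -ata when the stem ends in a vowel (*jijvenu*, *do*).
*zolew* — final sound /w/ (a voiced consonant) → -ga → *zolewga*.
*aro* — final sound /o/ (a vowel) → -ata → *aroata*.

zolewga, aroata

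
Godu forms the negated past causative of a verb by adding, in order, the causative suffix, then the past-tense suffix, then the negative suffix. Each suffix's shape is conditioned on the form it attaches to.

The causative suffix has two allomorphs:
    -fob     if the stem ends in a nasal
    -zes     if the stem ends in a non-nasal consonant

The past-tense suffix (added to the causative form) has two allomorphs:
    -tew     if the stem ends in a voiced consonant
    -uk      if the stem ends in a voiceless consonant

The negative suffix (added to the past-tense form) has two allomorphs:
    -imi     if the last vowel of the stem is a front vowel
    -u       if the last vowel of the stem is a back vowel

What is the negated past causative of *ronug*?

ronugzesuku

Since the final consonant of *ronug* is /g/ (non-nasal), it takes -zes, giving *ronugzes*.
The causative form *ronugzes* — final consonant /s/ (voiceless) → -uk → *ronugzesuk*.
The past-tense form *ronugzesuk*: last vowel = /u/, a back vowel → -u → *ronugzesuku*.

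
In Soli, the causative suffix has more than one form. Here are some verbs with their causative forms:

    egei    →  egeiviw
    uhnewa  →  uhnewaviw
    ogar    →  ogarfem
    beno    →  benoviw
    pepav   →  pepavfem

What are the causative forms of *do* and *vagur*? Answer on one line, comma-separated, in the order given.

doviw, vagurfem

The alternation tracks the final sound of the stem — -fem when the stem ends in a consonant (*ogar*, *pepav*); -viw when the stem ends in a vowel (*egei*, *uhnewa*, *beno*).
*do* — final sound /o/ (a vowel) → -viw → *doviw*.
Since the final sound of *vagur* is /r/ (a consonant), it takes -fem, giving *vagurfem*.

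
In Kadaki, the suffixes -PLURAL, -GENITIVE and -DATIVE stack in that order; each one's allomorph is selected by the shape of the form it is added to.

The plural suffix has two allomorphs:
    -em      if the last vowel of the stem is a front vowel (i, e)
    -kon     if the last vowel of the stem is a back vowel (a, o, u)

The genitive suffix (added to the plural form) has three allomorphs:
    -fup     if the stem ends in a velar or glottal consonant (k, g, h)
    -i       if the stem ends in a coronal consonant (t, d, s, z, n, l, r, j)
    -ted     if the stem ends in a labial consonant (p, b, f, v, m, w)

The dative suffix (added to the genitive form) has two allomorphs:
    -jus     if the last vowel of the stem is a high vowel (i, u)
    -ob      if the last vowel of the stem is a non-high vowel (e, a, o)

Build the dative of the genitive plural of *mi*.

Since the last vowel of *mi* is /i/ (a front vowel), it takes -em, giving *miem*.
The final consonant of the plural form *miem* is /m/, which is labial, so the genitive suffix is -ted, giving *miemted*.
The genitive form *miemted* — last vowel /e/ (a non-high vowel) → -ob → *miemtedob*.

miemtedob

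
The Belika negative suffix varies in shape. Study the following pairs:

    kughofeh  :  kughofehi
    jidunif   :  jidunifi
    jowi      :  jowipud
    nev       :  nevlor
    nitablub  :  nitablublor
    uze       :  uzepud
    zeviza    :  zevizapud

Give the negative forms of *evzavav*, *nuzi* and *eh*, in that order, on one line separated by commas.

evzavavlor, nuzipud, ehi

The pattern is voicing of the final sound: -i when the stem ends in a voiceless consonant (*kughofeh*, *jidunif*); -lor when the stem ends in a voiced consonant (*nev*, *nitablub*); -pud when the stem ends in a vowel (*jowi*, *uze*, *zeviza*).
*evzavav* — final sound /v/ (a voiced consonant) → -lor → *evzavavlor*.
Since the final sound of *nuzi* is /i/ (a vowel), it takes -pud, giving *nuzipud*.
*eh*: final sound = /h/, a voiceless consonant → -i → *ehi*.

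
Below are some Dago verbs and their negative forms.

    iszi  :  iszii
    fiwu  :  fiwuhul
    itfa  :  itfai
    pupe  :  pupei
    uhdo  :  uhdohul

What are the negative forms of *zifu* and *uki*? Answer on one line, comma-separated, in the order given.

zifuhul, ukii

Looking at the last vowel of each stem: -hul when the last vowel of the stem is a rounded vowel (*fiwu*, *uhdo*); -i when the last vowel of the stem is an unrounded vowel (*iszi*, *itfa*, *pupe*).
The last vowel of *zifu* is /u/, which is a rounded vowel, so the suffix is -hul, giving *zifuhul*.
*uki*: last vowel = /i/, an unrounded vowel → -i → *ukii*.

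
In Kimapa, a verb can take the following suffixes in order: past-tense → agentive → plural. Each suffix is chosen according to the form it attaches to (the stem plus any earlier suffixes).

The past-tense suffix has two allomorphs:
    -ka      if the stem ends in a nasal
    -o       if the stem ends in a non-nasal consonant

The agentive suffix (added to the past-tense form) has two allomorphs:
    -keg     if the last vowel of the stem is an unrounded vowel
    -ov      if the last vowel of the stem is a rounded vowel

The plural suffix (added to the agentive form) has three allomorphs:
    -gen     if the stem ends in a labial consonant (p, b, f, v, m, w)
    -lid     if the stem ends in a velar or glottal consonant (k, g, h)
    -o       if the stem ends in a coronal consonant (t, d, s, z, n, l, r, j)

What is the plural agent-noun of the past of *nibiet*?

nibietoovgen

The final consonant of *nibiet* is /t/, which is non-nasal, so the past-tense suffix is -o, giving *nibieto*.
The last vowel of the past-tense form *nibieto* is /o/, which is a rounded vowel, so the agentive suffix is -ov, giving *nibietoov*.
The final consonant of the agentive form *nibietoov* is /v/, which is labial, so the plural suffix is -gen, giving *nibietoovgen*.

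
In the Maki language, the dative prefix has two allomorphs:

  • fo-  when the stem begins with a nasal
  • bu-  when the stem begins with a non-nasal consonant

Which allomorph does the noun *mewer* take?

fo-

The first consonant of *mewer* is /m/, which is a nasal, so the prefix is fo-.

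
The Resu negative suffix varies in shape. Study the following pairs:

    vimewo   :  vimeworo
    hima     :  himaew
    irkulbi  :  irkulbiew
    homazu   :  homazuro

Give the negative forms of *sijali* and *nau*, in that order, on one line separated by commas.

sijaliew, nauro

Looking at the last vowel of each stem: -ro when the last vowel of the stem is a rounded vowel (*vimewo*, *homazu*); -ew when the last vowel of the stem is an unrounded vowel (*hima*, *irkulbi*).
Since the last vowel of *sijali* is /i/ (an unrounded vowel), it takes -ew, giving *sijaliew*.
*nau* — last vowel /u/ (a rounded vowel) → -ro → *nauro*.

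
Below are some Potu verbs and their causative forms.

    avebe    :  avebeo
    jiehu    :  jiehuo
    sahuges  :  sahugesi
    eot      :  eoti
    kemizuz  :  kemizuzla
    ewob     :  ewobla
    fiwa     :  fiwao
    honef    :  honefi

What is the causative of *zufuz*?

zufuzla

The alternation tracks the final sound of the stem — -i when the stem ends in a voiceless consonant (*sahuges*, *eot*, *honef*); -la when the stem ends in a voiced consonant (*kemizuz*, *ewob*); -o when the stem ends in a vowel (*avebe*, *jiehu*, *fiwa*).
The final sound of *zufuz* is /z/, which is a voiced consonant, so the suffix is -la, giving *zufuzla*.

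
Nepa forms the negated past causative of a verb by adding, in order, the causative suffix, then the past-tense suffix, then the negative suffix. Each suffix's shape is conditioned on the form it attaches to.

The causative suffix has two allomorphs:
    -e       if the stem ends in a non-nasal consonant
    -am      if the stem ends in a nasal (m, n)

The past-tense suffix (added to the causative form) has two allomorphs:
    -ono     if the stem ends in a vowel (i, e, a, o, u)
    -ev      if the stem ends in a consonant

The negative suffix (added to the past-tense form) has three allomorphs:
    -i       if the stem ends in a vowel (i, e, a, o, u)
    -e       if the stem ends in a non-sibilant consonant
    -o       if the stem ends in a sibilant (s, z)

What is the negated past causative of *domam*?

The final consonant of *domam* is /m/, which is a nasal, so the causative suffix is -am, giving *domamam*.
Since the final sound of the causative form *domamam* is /m/ (a consonant), it takes -ev, giving *domamamev*.
Since the final sound of the past-tense form *domamamev* is /v/ (a non-sibilant consonant), it takes -e, giving *domamameve*.

domamameve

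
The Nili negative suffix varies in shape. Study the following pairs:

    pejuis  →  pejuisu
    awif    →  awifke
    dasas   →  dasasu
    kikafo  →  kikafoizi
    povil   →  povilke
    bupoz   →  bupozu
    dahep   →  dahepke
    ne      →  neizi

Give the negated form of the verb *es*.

esu

The pattern is sibilance of the final sound: -u when the stem ends in a sibilant (*pejuis*, *dasas*, *bupoz*); -ke when the stem ends in a non-sibilant consonant (*awif*, *povil*, *dahep*); -izi when the stem ends in a vowel (*kikafo*, *ne*).
The final sound of *es* is /s/, which is a sibilant, so the suffix is -u, giving *esu*.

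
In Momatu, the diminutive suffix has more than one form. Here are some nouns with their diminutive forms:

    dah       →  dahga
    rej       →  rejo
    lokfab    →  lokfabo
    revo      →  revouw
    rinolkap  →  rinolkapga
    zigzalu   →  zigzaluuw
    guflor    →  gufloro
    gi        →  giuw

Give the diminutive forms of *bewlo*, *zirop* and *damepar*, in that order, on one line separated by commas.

bewlouw, ziropga, dameparo

The alternation tracks the final sound of the stem — -ga when the stem ends in a voiceless consonant (*dah*, *rinolkap*); -o when the stem ends in a voiced consonant (*rej*, *lokfab*, *guflor*); -uw when the stem ends in a vowel (*revo*, *zigzalu*, *gi*).
The final sound of *bewlo* is /o/, which is a vowel, so the suffix is -uw, giving *bewlouw*.
*zirop* — final sound /p/ (a voiceless consonant) → -ga → *ziropga*.
*damepar* — final sound /r/ (a voiced consonant) → -o → *dameparo*.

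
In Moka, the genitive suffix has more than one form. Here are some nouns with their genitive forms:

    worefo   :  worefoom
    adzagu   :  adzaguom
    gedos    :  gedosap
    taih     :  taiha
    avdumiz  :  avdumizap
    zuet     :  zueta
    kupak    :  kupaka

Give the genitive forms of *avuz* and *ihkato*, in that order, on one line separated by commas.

avuzap, ihkatoom

The suffix is conditioned by the final sound: -ap when the stem ends in a sibilant (*gedos*, *avdumiz*); -a when the stem ends in a non-sibilant consonant (*taih*, *zuet*, *kupak*); -om when the stem ends in a vowel (*worefo*, *adzagu*).
*avuz* — final sound /z/ (a sibilant) → -ap → *avuzap*.
*ihkato* — final sound /o/ (a vowel) → -om → *ihkatoom*.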